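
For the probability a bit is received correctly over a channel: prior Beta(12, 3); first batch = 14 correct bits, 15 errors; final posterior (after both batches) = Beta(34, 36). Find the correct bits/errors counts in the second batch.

8 correct bits and 18 errors

Sequential conjugate updates are equivalent to a single update on the pooled data, so total successes = posterior α − prior α and total failures = posterior β − prior β.
Total across both batches: 34−12=22 correct bits, 36−3=33 errors.
Subtract the first batch: 22−14=8 correct bits and 33−15=18 errors.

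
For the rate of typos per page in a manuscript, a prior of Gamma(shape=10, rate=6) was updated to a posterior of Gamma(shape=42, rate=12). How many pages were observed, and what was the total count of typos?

n = 6 pages with total 32 typos

Gamma–Poisson conjugacy: posterior shape = α + Σxᵢ, posterior rate = β + n.
Matching: Σxᵢ = 42 − 10 = 32 and n = 12 − 6 = 6.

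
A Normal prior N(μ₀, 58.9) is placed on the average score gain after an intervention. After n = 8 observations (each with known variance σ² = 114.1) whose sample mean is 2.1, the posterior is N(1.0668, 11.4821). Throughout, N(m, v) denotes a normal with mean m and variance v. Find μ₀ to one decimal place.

μ₀ = -3.2

The posterior mean is a precision-weighted average: μ_n = (τ₀μ₀ + τ_data·x̄)/(τ₀+τ_data), with τ₀=1/σ₀² and τ_data=n/σ².
Here τ₀ = 1/58.9 = 0.016978 and τ_data = 8/114.1 = 0.070114, so τ_n = 0.087092.
Rearranging for μ₀: μ₀ = (μ_n·τ_n − τ_data·x̄)/τ₀ = (1.0668·0.087092 − 0.070114·2.1) / 0.016978 = -0.054330/0.016978 ≈ -3.2.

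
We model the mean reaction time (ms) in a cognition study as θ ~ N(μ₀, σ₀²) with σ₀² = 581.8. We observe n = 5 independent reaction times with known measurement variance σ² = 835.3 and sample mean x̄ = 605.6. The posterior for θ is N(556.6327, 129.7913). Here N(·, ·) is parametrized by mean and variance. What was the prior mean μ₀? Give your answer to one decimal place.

The posterior mean is a precision-weighted average: μ_n = (τ₀μ₀ + τ_data·x̄)/(τ₀+τ_data), with τ₀=1/σ₀² and τ_data=n/σ².
Here τ₀ = 1/581.8 = 0.001719 and τ_data = 5/835.3 = 0.005986, so τ_n = 0.007705.
Rearranging for μ₀: μ₀ = (μ_n·τ_n − τ_data·x̄)/τ₀ = (556.6327·0.007705 − 0.005986·605.6) / 0.001719 = 0.663733/0.001719 ≈ 386.1.

μ₀ = 386.1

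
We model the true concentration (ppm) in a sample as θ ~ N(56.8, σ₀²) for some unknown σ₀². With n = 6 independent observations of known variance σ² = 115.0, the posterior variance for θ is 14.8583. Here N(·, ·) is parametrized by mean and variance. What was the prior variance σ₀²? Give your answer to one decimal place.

σ₀² = 66.1

Posterior precision equals prior precision plus data precision: 1/σ_n² = 1/σ₀² + n/σ².
So 1/σ₀² = 1/14.8583 − 6/115.0 = 0.067302 − 0.052174 = 0.015128.
Hence σ₀² = 1/0.015128 ≈ 66.1.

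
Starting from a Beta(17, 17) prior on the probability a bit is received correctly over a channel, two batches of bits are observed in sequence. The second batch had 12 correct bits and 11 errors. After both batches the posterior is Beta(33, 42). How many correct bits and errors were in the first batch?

Sequential conjugate updates are equivalent to a single update on the pooled data, so total successes = posterior α − prior α and total failures = posterior β − prior β.
Total across both batches: 33−17=16 correct bits, 42−17=25 errors.
Subtract the second batch: 16−12=4 correct bits and 25−11=14 errors.

4 correct bits and 14 errors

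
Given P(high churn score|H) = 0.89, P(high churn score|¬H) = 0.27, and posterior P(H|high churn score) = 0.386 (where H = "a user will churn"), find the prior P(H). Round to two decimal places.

P(H) = 0.16

In odds form, posterior odds = prior odds × likelihood ratio, so prior odds = posterior odds ÷ LR.
Posterior odds = 0.386/(1−0.386) = 0.6287. LR = 0.89/0.27 = 3.2963.
Prior odds = 0.6287/3.2963 = 0.1907, so P(H) = 0.1907/(1+0.1907) ≈ 0.16.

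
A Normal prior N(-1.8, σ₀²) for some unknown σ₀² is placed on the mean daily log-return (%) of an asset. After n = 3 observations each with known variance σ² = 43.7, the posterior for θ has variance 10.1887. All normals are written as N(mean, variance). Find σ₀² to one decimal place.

For the Normal–Normal model with known σ², precisions add: τ_n = τ₀ + n/σ².
So 1/σ₀² = 1/10.1887 − 3/43.7 = 0.098148 − 0.068650 = 0.029498.
Hence σ₀² = 1/0.029498 ≈ 33.9.

σ₀² = 33.9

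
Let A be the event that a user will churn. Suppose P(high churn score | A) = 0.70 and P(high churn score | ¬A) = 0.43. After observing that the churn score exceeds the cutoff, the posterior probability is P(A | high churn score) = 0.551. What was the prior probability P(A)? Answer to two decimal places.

P(A) = 0.43

In odds form, posterior odds = prior odds × likelihood ratio, so prior odds = posterior odds ÷ LR.
Posterior odds = 0.551/(1−0.551) = 1.2272. LR = 0.70/0.43 = 1.6279.
Prior odds = 1.2272/1.6279 = 0.7539, so P(A) = 0.7539/(1+0.7539) ≈ 0.43.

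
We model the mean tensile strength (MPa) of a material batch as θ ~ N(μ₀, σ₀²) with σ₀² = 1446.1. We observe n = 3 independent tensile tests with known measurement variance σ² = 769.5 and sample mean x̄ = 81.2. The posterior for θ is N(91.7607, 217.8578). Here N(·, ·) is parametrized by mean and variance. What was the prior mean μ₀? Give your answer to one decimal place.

μ₀ = 151.3

With known observation variance, the Normal–Normal posterior has precision τ_n = τ₀ + n/σ² and mean μ_n = (τ₀μ₀ + (n/σ²)x̄)/τ_n.
Here τ₀ = 1/1446.1 = 0.000692 and τ_data = 3/769.5 = 0.003899, so τ_n = 0.004591.
Rearranging for μ₀: μ₀ = (μ_n·τ_n − τ_data·x̄)/τ₀ = (91.7607·0.004591 − 0.003899·81.2) / 0.000692 = 0.104675/0.000692 ≈ 151.3.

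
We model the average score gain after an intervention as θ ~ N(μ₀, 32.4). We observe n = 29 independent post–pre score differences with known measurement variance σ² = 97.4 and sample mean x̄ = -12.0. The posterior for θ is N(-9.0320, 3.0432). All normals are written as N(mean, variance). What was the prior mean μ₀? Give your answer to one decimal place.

With known observation variance, the Normal–Normal posterior has precision τ_n = τ₀ + n/σ² and mean μ_n = (τ₀μ₀ + (n/σ²)x̄)/τ_n.
Here τ₀ = 1/32.4 = 0.030864 and τ_data = 29/97.4 = 0.297741, so τ_n = 0.328605.
Rearranging for μ₀: μ₀ = (μ_n·τ_n − τ_data·x̄)/τ₀ = (-9.0320·0.328605 − 0.297741·-12.0) / 0.030864 = 0.604932/0.030864 ≈ 19.6.

μ₀ = 19.6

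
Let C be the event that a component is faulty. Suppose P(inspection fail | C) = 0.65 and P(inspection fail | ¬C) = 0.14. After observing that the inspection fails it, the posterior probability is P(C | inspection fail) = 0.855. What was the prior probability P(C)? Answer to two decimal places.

P(C) = 0.56

Bayes' rule in odds form gives O(C|E) = O(C)·[P(E|C)/P(E|¬C)], hence O(C) = O(C|E)/LR.
Posterior odds = 0.855/(1−0.855) = 5.8966. LR = 0.65/0.14 = 4.6429.
Prior odds = 5.8966/4.6429 = 1.2700, so P(C) = 1.2700/(1+1.2700) ≈ 0.56.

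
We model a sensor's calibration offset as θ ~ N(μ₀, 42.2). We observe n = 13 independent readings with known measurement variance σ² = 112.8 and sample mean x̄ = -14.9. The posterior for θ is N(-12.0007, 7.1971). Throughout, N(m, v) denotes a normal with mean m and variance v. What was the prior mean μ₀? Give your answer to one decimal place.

The posterior mean is a precision-weighted average: μ_n = (τ₀μ₀ + τ_data·x̄)/(τ₀+τ_data), with τ₀=1/σ₀² and τ_data=n/σ².
Here τ₀ = 1/42.2 = 0.023697 and τ_data = 13/112.8 = 0.115248, so τ_n = 0.138945.
Rearranging for μ₀: μ₀ = (μ_n·τ_n − τ_data·x̄)/τ₀ = (-12.0007·0.138945 − 0.115248·-14.9) / 0.023697 = 0.049758/0.023697 ≈ 2.1.

μ₀ = 2.1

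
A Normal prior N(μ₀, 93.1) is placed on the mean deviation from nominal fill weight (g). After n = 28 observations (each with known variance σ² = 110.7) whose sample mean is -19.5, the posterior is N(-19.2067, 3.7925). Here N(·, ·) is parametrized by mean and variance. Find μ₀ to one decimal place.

μ₀ = -12.3

With known observation variance, the Normal–Normal posterior has precision τ_n = τ₀ + n/σ² and mean μ_n = (τ₀μ₀ + (n/σ²)x̄)/τ_n.
Here τ₀ = 1/93.1 = 0.010741 and τ_data = 28/110.7 = 0.252936, so τ_n = 0.263677.
Rearranging for μ₀: μ₀ = (μ_n·τ_n − τ_data·x̄)/τ₀ = (-19.2067·0.263677 − 0.252936·-19.5) / 0.010741 = -0.132113/0.010741 ≈ -12.3.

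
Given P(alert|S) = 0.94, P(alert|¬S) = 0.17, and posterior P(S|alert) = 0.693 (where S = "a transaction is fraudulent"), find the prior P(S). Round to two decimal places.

In odds form, posterior odds = prior odds × likelihood ratio, so prior odds = posterior odds ÷ LR.
Posterior odds = 0.693/(1−0.693) = 2.2573. LR = 0.94/0.17 = 5.5294.
Prior odds = 2.2573/5.5294 = 0.4082, so P(S) = 0.4082/(1+0.4082) ≈ 0.29.

P(S) = 0.29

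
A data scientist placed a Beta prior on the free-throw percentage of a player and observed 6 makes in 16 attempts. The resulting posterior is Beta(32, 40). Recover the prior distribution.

Under Beta–binomial conjugacy the posterior parameters are (α+s, β+f).
Subtract the data counts: 32−6=26, 40−10=30.

Beta(26, 30)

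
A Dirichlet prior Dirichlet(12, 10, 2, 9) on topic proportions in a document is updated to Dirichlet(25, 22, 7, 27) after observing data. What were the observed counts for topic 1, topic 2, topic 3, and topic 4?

For a Dirichlet(α) prior with multinomial counts c, the posterior is Dirichlet(α + c) componentwise.
Counts are posterior − prior componentwise: 25−12=13, 22−10=12, 7−2=5, 27−9=18.

counts (13, 12, 5, 18)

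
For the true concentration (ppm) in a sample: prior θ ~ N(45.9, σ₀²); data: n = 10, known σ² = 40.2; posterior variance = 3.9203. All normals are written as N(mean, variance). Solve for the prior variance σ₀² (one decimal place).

Posterior precision equals prior precision plus data precision: 1/σ_n² = 1/σ₀² + n/σ².
So 1/σ₀² = 1/3.9203 − 10/40.2 = 0.255083 − 0.248756 = 0.006327.
Hence σ₀² = 1/0.006327 ≈ 158.1.

σ₀² = 158.1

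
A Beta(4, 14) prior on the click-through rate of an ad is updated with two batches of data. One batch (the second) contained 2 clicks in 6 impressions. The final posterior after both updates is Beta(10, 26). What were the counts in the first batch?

Sequential conjugate updates are equivalent to a single update on the pooled data, so total successes = posterior α − prior α and total failures = posterior β − prior β.
Total across both batches: 10−4=6 clicks, 26−14=12 non-clicks.
Subtract the second batch: 6−2=4 clicks and 12−4=8 non-clicks.

4 clicks and 8 non-clicks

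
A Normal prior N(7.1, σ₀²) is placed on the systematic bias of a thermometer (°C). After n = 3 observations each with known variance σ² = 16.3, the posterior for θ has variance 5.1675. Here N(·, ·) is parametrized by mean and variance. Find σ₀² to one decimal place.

Posterior precision equals prior precision plus data precision: 1/σ_n² = 1/σ₀² + n/σ².
So 1/σ₀² = 1/5.1675 − 3/16.3 = 0.193517 − 0.184049 = 0.009468.
Hence σ₀² = 1/0.009468 ≈ 105.6.

σ₀² = 105.6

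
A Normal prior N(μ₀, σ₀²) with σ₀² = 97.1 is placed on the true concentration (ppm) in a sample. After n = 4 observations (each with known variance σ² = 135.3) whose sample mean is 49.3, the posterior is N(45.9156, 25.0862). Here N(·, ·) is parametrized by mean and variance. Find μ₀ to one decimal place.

The posterior mean is a precision-weighted average: μ_n = (τ₀μ₀ + τ_data·x̄)/(τ₀+τ_data), with τ₀=1/σ₀² and τ_data=n/σ².
Here τ₀ = 1/97.1 = 0.010299 and τ_data = 4/135.3 = 0.029564, so τ_n = 0.039863.
Rearranging for μ₀: μ₀ = (μ_n·τ_n − τ_data·x̄)/τ₀ = (45.9156·0.039863 − 0.029564·49.3) / 0.010299 = 0.372828/0.010299 ≈ 36.2.

μ₀ = 36.2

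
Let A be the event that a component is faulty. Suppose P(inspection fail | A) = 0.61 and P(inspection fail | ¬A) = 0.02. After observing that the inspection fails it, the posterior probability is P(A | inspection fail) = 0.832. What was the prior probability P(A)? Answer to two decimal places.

Bayes' rule in odds form gives O(A|E) = O(A)·[P(E|A)/P(E|¬A)], hence O(A) = O(A|E)/LR.
Posterior odds = 0.832/(1−0.832) = 4.9524. LR = 0.61/0.02 = 30.5000.
Prior odds = 4.9524/30.5000 = 0.1624, so P(A) = 0.1624/(1+0.1624) ≈ 0.14.

P(A) = 0.14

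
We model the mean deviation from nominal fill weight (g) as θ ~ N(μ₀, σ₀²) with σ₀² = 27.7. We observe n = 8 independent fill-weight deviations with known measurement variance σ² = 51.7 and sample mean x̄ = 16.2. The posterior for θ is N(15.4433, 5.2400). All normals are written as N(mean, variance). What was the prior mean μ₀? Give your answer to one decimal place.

With known observation variance, the Normal–Normal posterior has precision τ_n = τ₀ + n/σ² and mean μ_n = (τ₀μ₀ + (n/σ²)x̄)/τ_n.
Here τ₀ = 1/27.7 = 0.036101 and τ_data = 8/51.7 = 0.154739, so τ_n = 0.190840.
Rearranging for μ₀: μ₀ = (μ_n·τ_n − τ_data·x̄)/τ₀ = (15.4433·0.190840 − 0.154739·16.2) / 0.036101 = 0.440428/0.036101 ≈ 12.2.

μ₀ = 12.2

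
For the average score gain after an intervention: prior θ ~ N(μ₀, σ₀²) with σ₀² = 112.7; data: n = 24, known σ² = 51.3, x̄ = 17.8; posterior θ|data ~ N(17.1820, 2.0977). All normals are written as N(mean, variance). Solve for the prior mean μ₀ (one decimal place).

The posterior mean is a precision-weighted average: μ_n = (τ₀μ₀ + τ_data·x̄)/(τ₀+τ_data), with τ₀=1/σ₀² and τ_data=n/σ².
Here τ₀ = 1/112.7 = 0.008873 and τ_data = 24/51.3 = 0.467836, so τ_n = 0.476709.
Rearranging for μ₀: μ₀ = (μ_n·τ_n − τ_data·x̄)/τ₀ = (17.1820·0.476709 − 0.467836·17.8) / 0.008873 = -0.136667/0.008873 ≈ -15.4.

μ₀ = -15.4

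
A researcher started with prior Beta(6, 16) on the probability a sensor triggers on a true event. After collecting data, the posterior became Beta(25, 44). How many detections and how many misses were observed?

19 detections and 28 misses

Under Beta–binomial conjugacy the posterior parameters are (a+s, b+f).
Match parameters: s=25−6=19, f=44−16=28.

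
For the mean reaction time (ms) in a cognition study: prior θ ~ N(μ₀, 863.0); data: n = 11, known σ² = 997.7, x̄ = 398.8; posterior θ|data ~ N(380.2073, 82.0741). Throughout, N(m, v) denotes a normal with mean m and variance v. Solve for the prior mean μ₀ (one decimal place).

μ₀ = 203.3

The posterior mean is a precision-weighted average: μ_n = (τ₀μ₀ + τ_data·x̄)/(τ₀+τ_data), with τ₀=1/σ₀² and τ_data=n/σ².
Here τ₀ = 1/863.0 = 0.001159 and τ_data = 11/997.7 = 0.011025, so τ_n = 0.012184.
Rearranging for μ₀: μ₀ = (μ_n·τ_n − τ_data·x̄)/τ₀ = (380.2073·0.012184 − 0.011025·398.8) / 0.001159 = 0.235676/0.001159 ≈ 203.3.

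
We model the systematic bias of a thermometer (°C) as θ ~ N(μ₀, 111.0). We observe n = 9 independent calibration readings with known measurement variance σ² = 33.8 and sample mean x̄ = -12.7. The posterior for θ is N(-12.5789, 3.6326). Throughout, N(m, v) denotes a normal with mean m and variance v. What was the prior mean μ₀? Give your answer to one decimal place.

μ₀ = -9.0

The posterior mean is a precision-weighted average: μ_n = (τ₀μ₀ + τ_data·x̄)/(τ₀+τ_data), with τ₀=1/σ₀² and τ_data=n/σ².
Here τ₀ = 1/111.0 = 0.009009 and τ_data = 9/33.8 = 0.266272, so τ_n = 0.275281.
Rearranging for μ₀: μ₀ = (μ_n·τ_n − τ_data·x̄)/τ₀ = (-12.5789·0.275281 − 0.266272·-12.7) / 0.009009 = -0.081078/0.009009 ≈ -9.0.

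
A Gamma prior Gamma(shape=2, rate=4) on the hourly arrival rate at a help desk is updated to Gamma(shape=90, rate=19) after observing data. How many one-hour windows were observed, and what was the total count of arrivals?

n = 15 one-hour windows with total 88 arrivals

A Gamma(α, β) prior (rate parametrization) on a Poisson rate with n observations summing to S gives posterior Gamma(α+S, β+n).
Matching: Σxᵢ = 90 − 2 = 88 and n = 19 − 4 = 15.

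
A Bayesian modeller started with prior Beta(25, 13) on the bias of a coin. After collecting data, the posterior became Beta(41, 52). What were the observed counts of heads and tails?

A Beta(α, β) prior with s successes and f failures in binomial data gives a Beta(α+s, β+f) posterior.
Match parameters: s=41−25=16, f=52−13=39.

16 heads and 39 tails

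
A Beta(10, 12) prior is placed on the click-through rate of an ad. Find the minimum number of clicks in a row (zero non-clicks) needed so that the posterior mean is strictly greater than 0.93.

After k clicks and 0 non-clicks the posterior is Beta(10+k, 12), with mean (10+k)/(10+12+k).
Set (10+k)/(22+k) > 0.93 and solve: k > (0.93·22 − 10)/(1 − 0.93) = 149.429.
The smallest integer exceeding 149.429 is 150.

k = 150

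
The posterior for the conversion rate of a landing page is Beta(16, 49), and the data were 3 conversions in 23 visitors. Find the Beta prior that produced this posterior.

Beta(13, 29)

Under Beta–binomial conjugacy the posterior parameters are (a+s, b+f).
Subtract the data counts: 16−3=13, 49−20=29.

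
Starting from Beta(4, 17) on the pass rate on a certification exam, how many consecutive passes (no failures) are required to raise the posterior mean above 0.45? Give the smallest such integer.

After k passes and 0 failures the posterior is Beta(4+k, 17), with mean (4+k)/(4+17+k).
Set (4+k)/(21+k) > 0.45 and solve: k > (0.45·21 − 4)/(1 − 0.45) = 9.909.
The smallest integer exceeding 9.909 is 10.

k = 10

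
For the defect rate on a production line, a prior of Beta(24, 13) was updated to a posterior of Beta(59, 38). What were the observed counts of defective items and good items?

35 defective items and 25 good items

Under Beta–binomial conjugacy the posterior parameters are (a+s, b+f).
Match parameters: s=59−24=35, f=38−13=25.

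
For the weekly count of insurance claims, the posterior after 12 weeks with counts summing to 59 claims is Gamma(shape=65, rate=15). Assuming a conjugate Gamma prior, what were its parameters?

Gamma–Poisson conjugacy: posterior shape = α + Σxᵢ, posterior rate = β + n.
So α = 65 − 59 = 6 and β = 15 − 12 = 3.

Gamma(shape=6, rate=3)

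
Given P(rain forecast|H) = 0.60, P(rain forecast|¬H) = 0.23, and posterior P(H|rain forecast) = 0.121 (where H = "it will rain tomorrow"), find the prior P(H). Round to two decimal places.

P(H) = 0.05

Bayes' rule in odds form gives O(H|E) = O(H)·[P(E|H)/P(E|¬H)], hence O(H) = O(H|E)/LR.
Posterior odds = 0.121/(1−0.121) = 0.1377. LR = 0.60/0.23 = 2.6087.
Prior odds = 0.1377/2.6087 = 0.0528, so P(H) = 0.0528/(1+0.0528) ≈ 0.05.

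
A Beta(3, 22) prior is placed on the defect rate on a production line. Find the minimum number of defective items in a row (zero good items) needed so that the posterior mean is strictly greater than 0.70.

k = 49

After k defective items and 0 good items the posterior is Beta(3+k, 22), with mean (3+k)/(3+22+k).
Set (3+k)/(25+k) > 0.70 and solve: k > (0.70·25 − 3)/(1 − 0.70) = 48.333.
The smallest integer exceeding 48.333 is 49.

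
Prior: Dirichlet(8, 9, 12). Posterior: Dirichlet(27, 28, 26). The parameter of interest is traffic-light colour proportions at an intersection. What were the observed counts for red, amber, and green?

counts (19, 19, 14)

For a Dirichlet(α) prior with multinomial counts c, the posterior is Dirichlet(α + c) componentwise.
Counts are posterior − prior componentwise: 27−8=19, 28−9=19, 26−12=14.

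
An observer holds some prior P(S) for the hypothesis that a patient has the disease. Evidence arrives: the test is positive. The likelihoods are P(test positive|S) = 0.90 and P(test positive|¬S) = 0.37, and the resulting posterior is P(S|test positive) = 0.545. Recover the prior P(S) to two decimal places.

In odds form, posterior odds = prior odds × likelihood ratio, so prior odds = posterior odds ÷ LR.
Posterior odds = 0.545/(1−0.545) = 1.1978. LR = 0.90/0.37 = 2.4324.
Prior odds = 1.1978/2.4324 = 0.4924, so P(S) = 0.4924/(1+0.4924) ≈ 0.33.

P(S) = 0.33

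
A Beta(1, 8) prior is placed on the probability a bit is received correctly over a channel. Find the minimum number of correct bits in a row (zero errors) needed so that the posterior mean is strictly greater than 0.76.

After k correct bits and 0 errors the posterior is Beta(1+k, 8), with mean (1+k)/(1+8+k).
Set (1+k)/(9+k) > 0.76 and solve: k > (0.76·9 − 1)/(1 − 0.76) = 24.333.
The smallest integer exceeding 24.333 is 25, and checking k=25: (26)/(34) = 0.7647 > 0.76.

k = 25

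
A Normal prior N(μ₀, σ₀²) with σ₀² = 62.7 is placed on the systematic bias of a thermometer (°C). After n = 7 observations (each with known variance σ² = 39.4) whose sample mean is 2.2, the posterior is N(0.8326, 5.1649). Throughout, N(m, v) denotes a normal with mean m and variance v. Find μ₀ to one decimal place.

μ₀ = -14.4

The posterior mean is a precision-weighted average: μ_n = (τ₀μ₀ + τ_data·x̄)/(τ₀+τ_data), with τ₀=1/σ₀² and τ_data=n/σ².
Here τ₀ = 1/62.7 = 0.015949 and τ_data = 7/39.4 = 0.177665, so τ_n = 0.193614.
Rearranging for μ₀: μ₀ = (μ_n·τ_n − τ_data·x̄)/τ₀ = (0.8326·0.193614 − 0.177665·2.2) / 0.015949 = -0.229660/0.015949 ≈ -14.4.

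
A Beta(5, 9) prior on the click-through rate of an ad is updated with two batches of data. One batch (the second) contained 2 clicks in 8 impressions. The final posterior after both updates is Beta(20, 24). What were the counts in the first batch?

13 clicks and 9 non-clicks

Sequential conjugate updates are equivalent to a single update on the pooled data, so total successes = posterior α − prior α and total failures = posterior β − prior β.
Total across both batches: 20−5=15 clicks, 24−9=15 non-clicks.
Subtract the second batch: 15−2=13 clicks and 15−6=9 non-clicks.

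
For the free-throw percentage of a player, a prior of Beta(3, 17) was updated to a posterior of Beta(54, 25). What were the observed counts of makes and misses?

Beta is conjugate to the binomial likelihood: posterior = Beta(α+s, β+f).
So s = 54 − 3 = 51 and f = 25 − 17 = 8.

51 makes and 8 misses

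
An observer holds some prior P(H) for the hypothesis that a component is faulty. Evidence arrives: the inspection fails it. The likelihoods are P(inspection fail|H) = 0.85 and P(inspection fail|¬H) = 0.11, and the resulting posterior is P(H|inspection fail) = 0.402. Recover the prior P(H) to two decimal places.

P(H) = 0.08

Bayes' rule in odds form gives O(H|E) = O(H)·[P(E|H)/P(E|¬H)], hence O(H) = O(H|E)/LR.
Posterior odds = 0.402/(1−0.402) = 0.6722. LR = 0.85/0.11 = 7.7273.
Prior odds = 0.6722/7.7273 = 0.0870, so P(H) = 0.0870/(1+0.0870) ≈ 0.08.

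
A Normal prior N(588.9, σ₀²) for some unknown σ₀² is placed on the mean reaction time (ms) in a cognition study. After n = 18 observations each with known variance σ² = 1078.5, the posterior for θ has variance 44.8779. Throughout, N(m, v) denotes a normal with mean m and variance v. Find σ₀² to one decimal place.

σ₀² = 178.8

For the Normal–Normal model with known σ², precisions add: τ_n = τ₀ + n/σ².
So 1/σ₀² = 1/44.8779 − 18/1078.5 = 0.022283 − 0.016690 = 0.005593.
Hence σ₀² = 1/0.005593 ≈ 178.8.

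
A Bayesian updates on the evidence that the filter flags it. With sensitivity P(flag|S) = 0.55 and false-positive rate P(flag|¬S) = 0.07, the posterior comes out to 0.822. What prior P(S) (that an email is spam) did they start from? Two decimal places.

In odds form, posterior odds = prior odds × likelihood ratio, so prior odds = posterior odds ÷ LR.
Posterior odds = 0.822/(1−0.822) = 4.6180. LR = 0.55/0.07 = 7.8571.
Prior odds = 4.6180/7.8571 = 0.5877, so P(S) = 0.5877/(1+0.5877) ≈ 0.37.

P(S) = 0.37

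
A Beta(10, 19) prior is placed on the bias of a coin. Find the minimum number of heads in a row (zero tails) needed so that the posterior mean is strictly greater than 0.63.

After k heads and 0 tails the posterior is Beta(10+k, 19), with mean (10+k)/(10+19+k).
Set (10+k)/(29+k) > 0.63 and solve: k > (0.63·29 − 10)/(1 − 0.63) = 22.351.
The smallest integer exceeding 22.351 is 23.

k = 23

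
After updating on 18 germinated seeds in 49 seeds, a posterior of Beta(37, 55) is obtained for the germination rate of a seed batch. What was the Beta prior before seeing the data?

Beta(19, 24)

Beta is conjugate to the binomial likelihood: posterior = Beta(a+s, b+f).
So a = 37 − 18 = 19 and b = 55 − 31 = 24.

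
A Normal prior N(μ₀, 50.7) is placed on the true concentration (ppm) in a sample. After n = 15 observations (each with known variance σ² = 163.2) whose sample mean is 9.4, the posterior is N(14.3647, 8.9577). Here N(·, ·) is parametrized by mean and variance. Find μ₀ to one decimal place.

The posterior mean is a precision-weighted average: μ_n = (τ₀μ₀ + τ_data·x̄)/(τ₀+τ_data), with τ₀=1/σ₀² and τ_data=n/σ².
Here τ₀ = 1/50.7 = 0.019724 and τ_data = 15/163.2 = 0.091912, so τ_n = 0.111636.
Rearranging for μ₀: μ₀ = (μ_n·τ_n − τ_data·x̄)/τ₀ = (14.3647·0.111636 − 0.091912·9.4) / 0.019724 = 0.739645/0.019724 ≈ 37.5.

μ₀ = 37.5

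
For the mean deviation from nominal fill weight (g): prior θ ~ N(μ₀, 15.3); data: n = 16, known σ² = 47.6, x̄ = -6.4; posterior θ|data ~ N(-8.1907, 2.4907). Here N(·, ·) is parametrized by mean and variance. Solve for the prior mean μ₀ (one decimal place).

μ₀ = -17.4

The posterior mean is a precision-weighted average: μ_n = (τ₀μ₀ + τ_data·x̄)/(τ₀+τ_data), with τ₀=1/σ₀² and τ_data=n/σ².
Here τ₀ = 1/15.3 = 0.065359 and τ_data = 16/47.6 = 0.336134, so τ_n = 0.401493.
Rearranging for μ₀: μ₀ = (μ_n·τ_n − τ_data·x̄)/τ₀ = (-8.1907·0.401493 − 0.336134·-6.4) / 0.065359 = -1.137251/0.065359 ≈ -17.4.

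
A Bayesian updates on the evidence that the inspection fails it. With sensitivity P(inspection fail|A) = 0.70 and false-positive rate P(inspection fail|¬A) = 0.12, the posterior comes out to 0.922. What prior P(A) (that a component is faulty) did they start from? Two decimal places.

P(A) = 0.67

In odds form, posterior odds = prior odds × likelihood ratio, so prior odds = posterior odds ÷ LR.
Posterior odds = 0.922/(1−0.922) = 11.8205. LR = 0.70/0.12 = 5.8333.
Prior odds = 11.8205/5.8333 = 2.0264, so P(A) = 2.0264/(1+2.0264) ≈ 0.67.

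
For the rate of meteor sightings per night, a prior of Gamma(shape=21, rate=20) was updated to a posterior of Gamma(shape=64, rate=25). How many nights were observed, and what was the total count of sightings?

n = 5 nights with total 43 sightings

Gamma–Poisson conjugacy: posterior shape = α + Σxᵢ, posterior rate = β + n.
Matching: Σxᵢ = 64 − 21 = 43 and n = 25 − 20 = 5.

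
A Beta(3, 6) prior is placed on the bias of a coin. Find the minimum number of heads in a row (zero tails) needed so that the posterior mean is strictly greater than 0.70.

After k heads and 0 tails the posterior is Beta(3+k, 6), with mean (3+k)/(3+6+k).
Set (3+k)/(9+k) > 0.70 and solve: k > (0.70·9 − 3)/(1 − 0.70) = 11.000.
The smallest integer exceeding 11.000 is 12.

k = 12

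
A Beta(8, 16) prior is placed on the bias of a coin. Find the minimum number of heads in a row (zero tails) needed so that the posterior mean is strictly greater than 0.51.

k = 9

After k heads and 0 tails the posterior is Beta(8+k, 16), with mean (8+k)/(8+16+k).
Set (8+k)/(24+k) > 0.51 and solve: k > (0.51·24 − 8)/(1 − 0.51) = 8.653.
The smallest integer exceeding 8.653 is 9, and checking k=9: (17)/(33) = 0.5152 > 0.51.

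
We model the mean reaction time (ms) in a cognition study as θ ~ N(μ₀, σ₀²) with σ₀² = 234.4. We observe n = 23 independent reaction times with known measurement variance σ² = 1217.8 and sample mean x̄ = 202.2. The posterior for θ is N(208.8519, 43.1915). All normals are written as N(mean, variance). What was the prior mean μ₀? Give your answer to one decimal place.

μ₀ = 238.3

The posterior mean is a precision-weighted average: μ_n = (τ₀μ₀ + τ_data·x̄)/(τ₀+τ_data), with τ₀=1/σ₀² and τ_data=n/σ².
Here τ₀ = 1/234.4 = 0.004266 and τ_data = 23/1217.8 = 0.018887, so τ_n = 0.023153.
Rearranging for μ₀: μ₀ = (μ_n·τ_n − τ_data·x̄)/τ₀ = (208.8519·0.023153 − 0.018887·202.2) / 0.004266 = 1.016597/0.004266 ≈ 238.3.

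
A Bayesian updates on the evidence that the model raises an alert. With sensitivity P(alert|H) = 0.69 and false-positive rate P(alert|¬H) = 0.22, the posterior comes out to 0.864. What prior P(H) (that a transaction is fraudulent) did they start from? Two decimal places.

Bayes' rule in odds form gives O(H|E) = O(H)·[P(E|H)/P(E|¬H)], hence O(H) = O(H|E)/LR.
Posterior odds = 0.864/(1−0.864) = 6.3529. LR = 0.69/0.22 = 3.1364.
Prior odds = 6.3529/3.1364 = 2.0255, so P(H) = 2.0255/(1+2.0255) ≈ 0.67.

P(H) = 0.67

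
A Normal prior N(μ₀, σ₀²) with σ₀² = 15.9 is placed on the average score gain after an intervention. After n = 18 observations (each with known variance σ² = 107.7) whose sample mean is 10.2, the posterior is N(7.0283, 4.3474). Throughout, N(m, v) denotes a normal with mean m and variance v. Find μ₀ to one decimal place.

μ₀ = -1.4

With known observation variance, the Normal–Normal posterior has precision τ_n = τ₀ + n/σ² and mean μ_n = (τ₀μ₀ + (n/σ²)x̄)/τ_n.
Here τ₀ = 1/15.9 = 0.062893 and τ_data = 18/107.7 = 0.167131, so τ_n = 0.230024.
Rearranging for μ₀: μ₀ = (μ_n·τ_n − τ_data·x̄)/τ₀ = (7.0283·0.230024 − 0.167131·10.2) / 0.062893 = -0.088059/0.062893 ≈ -1.4.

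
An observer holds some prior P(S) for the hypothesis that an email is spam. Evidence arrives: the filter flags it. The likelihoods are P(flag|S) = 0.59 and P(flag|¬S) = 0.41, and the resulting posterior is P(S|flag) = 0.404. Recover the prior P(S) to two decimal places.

P(S) = 0.32

In odds form, posterior odds = prior odds × likelihood ratio, so prior odds = posterior odds ÷ LR.
Posterior odds = 0.404/(1−0.404) = 0.6779. LR = 0.59/0.41 = 1.4390.
Prior odds = 0.6779/1.4390 = 0.4711, so P(S) = 0.4711/(1+0.4711) ≈ 0.32.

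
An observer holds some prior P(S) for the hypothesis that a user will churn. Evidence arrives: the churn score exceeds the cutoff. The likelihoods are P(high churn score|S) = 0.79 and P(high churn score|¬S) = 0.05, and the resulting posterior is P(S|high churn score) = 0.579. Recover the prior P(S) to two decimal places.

P(S) = 0.08

Bayes' rule in odds form gives O(S|E) = O(S)·[P(E|S)/P(E|¬S)], hence O(S) = O(S|E)/LR.
Posterior odds = 0.579/(1−0.579) = 1.3753. LR = 0.79/0.05 = 15.8000.
Prior odds = 1.3753/15.8000 = 0.0870, so P(S) = 0.0870/(1+0.0870) ≈ 0.08.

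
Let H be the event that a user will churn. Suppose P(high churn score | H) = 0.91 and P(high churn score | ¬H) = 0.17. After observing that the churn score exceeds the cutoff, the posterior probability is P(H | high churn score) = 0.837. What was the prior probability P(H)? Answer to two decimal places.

Bayes' rule in odds form gives O(H|E) = O(H)·[P(E|H)/P(E|¬H)], hence O(H) = O(H|E)/LR.
Posterior odds = 0.837/(1−0.837) = 5.1350. LR = 0.91/0.17 = 5.3529.
Prior odds = 5.1350/5.3529 = 0.9593, so P(H) = 0.9593/(1+0.9593) ≈ 0.49.

P(H) = 0.49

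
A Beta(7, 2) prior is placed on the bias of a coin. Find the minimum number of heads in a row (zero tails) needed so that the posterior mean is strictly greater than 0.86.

After k heads and 0 tails the posterior is Beta(7+k, 2), with mean (7+k)/(7+2+k).
Set (7+k)/(9+k) > 0.86 and solve: k > (0.86·9 − 7)/(1 − 0.86) = 5.286.
The smallest integer exceeding 5.286 is 6, and checking k=6: (13)/(15) = 0.8667 > 0.86.

k = 6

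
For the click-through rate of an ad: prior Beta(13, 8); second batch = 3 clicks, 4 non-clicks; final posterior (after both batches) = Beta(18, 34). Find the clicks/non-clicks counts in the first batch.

2 clicks and 22 non-clicks

Sequential conjugate updates are equivalent to a single update on the pooled data, so total successes = posterior α − prior α and total failures = posterior β − prior β.
Total across both batches: 18−13=5 clicks, 34−8=26 non-clicks.
Subtract the second batch: 5−3=2 clicks and 26−4=22 non-clicks.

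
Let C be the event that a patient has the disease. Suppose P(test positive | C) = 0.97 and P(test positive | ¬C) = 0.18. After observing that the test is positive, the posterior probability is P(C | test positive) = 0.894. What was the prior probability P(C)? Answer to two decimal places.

In odds form, posterior odds = prior odds × likelihood ratio, so prior odds = posterior odds ÷ LR.
Posterior odds = 0.894/(1−0.894) = 8.4340. LR = 0.97/0.18 = 5.3889.
Prior odds = 8.4340/5.3889 = 1.5651, so P(C) = 1.5651/(1+1.5651) ≈ 0.61.

P(C) = 0.61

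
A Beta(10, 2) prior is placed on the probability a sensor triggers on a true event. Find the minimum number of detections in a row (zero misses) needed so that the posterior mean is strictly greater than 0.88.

k = 5

After k detections and 0 misses the posterior is Beta(10+k, 2), with mean (10+k)/(10+2+k).
Set (10+k)/(12+k) > 0.88 and solve: k > (0.88·12 − 10)/(1 − 0.88) = 4.667.
The smallest integer exceeding 4.667 is 5, and checking k=5: (15)/(17) = 0.8824 > 0.88.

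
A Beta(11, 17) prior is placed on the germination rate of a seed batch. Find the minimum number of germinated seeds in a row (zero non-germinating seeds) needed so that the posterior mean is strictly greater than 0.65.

k = 21

After k germinated seeds and 0 non-germinating seeds the posterior is Beta(11+k, 17), with mean (11+k)/(11+17+k).
Set (11+k)/(28+k) > 0.65 and solve: k > (0.65·28 − 11)/(1 − 0.65) = 20.571.
The smallest integer exceeding 20.571 is 21, and checking k=21: (32)/(49) = 0.6531 > 0.65.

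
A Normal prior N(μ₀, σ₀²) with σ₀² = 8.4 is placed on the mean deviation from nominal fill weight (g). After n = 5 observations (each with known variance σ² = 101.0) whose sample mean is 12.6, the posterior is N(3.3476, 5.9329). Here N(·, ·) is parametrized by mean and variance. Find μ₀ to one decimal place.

μ₀ = -0.5

With known observation variance, the Normal–Normal posterior has precision τ_n = τ₀ + n/σ² and mean μ_n = (τ₀μ₀ + (n/σ²)x̄)/τ_n.
Here τ₀ = 1/8.4 = 0.119048 and τ_data = 5/101.0 = 0.049505, so τ_n = 0.168553.
Rearranging for μ₀: μ₀ = (μ_n·τ_n − τ_data·x̄)/τ₀ = (3.3476·0.168553 − 0.049505·12.6) / 0.119048 = -0.059515/0.119048 ≈ -0.5.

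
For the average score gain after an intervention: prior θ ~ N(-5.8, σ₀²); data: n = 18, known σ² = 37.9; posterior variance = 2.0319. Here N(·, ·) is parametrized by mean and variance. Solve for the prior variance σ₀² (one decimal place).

For the Normal–Normal model with known σ², precisions add: τ_n = τ₀ + n/σ².
So 1/σ₀² = 1/2.0319 − 18/37.9 = 0.492150 − 0.474934 = 0.017216.
Hence σ₀² = 1/0.017216 ≈ 58.1.

σ₀² = 58.1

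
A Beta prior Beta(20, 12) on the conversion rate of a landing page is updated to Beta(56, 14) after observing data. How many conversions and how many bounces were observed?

36 conversions and 2 bounces

Beta is conjugate to the binomial likelihood: posterior = Beta(a+s, b+f).
So s = 56 − 20 = 36 and f = 14 − 12 = 2.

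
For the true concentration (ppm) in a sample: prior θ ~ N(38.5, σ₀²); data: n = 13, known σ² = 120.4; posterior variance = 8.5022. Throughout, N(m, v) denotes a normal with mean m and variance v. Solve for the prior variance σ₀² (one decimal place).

σ₀² = 103.7

For the Normal–Normal model with known σ², precisions add: τ_n = τ₀ + n/σ².
So 1/σ₀² = 1/8.5022 − 13/120.4 = 0.117617 − 0.107973 = 0.009644.
Hence σ₀² = 1/0.009644 ≈ 103.7.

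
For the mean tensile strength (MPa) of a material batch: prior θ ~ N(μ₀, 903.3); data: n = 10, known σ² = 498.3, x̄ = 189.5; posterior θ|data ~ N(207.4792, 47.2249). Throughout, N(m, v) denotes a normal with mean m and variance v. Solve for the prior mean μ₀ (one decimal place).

The posterior mean is a precision-weighted average: μ_n = (τ₀μ₀ + τ_data·x̄)/(τ₀+τ_data), with τ₀=1/σ₀² and τ_data=n/σ².
Here τ₀ = 1/903.3 = 0.001107 and τ_data = 10/498.3 = 0.020068, so τ_n = 0.021175.
Rearranging for μ₀: μ₀ = (μ_n·τ_n − τ_data·x̄)/τ₀ = (207.4792·0.021175 − 0.020068·189.5) / 0.001107 = 0.590486/0.001107 ≈ 533.4.

μ₀ = 533.4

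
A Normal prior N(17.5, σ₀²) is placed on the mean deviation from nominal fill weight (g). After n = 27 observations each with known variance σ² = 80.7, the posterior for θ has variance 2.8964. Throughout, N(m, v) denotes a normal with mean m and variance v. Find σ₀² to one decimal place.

For the Normal–Normal model with known σ², precisions add: τ_n = τ₀ + n/σ².
So 1/σ₀² = 1/2.8964 − 27/80.7 = 0.345256 − 0.334572 = 0.010684.
Hence σ₀² = 1/0.010684 ≈ 93.6.

σ₀² = 93.6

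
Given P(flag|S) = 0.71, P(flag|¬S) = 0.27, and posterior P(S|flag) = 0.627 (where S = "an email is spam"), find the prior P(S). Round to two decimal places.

In odds form, posterior odds = prior odds × likelihood ratio, so prior odds = posterior odds ÷ LR.
Posterior odds = 0.627/(1−0.627) = 1.6810. LR = 0.71/0.27 = 2.6296.
Prior odds = 1.6810/2.6296 = 0.6393, so P(S) = 0.6393/(1+0.6393) ≈ 0.39.

P(S) = 0.39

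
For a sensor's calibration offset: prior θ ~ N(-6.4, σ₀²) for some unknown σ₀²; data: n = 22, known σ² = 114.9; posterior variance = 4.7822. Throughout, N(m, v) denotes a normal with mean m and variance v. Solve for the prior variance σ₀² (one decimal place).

σ₀² = 56.7

For the Normal–Normal model with known σ², precisions add: τ_n = τ₀ + n/σ².
So 1/σ₀² = 1/4.7822 − 22/114.9 = 0.209109 − 0.191471 = 0.017638.
Hence σ₀² = 1/0.017638 ≈ 56.7.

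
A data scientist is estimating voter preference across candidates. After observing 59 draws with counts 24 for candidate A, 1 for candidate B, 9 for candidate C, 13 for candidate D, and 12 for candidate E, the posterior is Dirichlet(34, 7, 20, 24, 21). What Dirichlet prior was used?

Dirichlet(10, 6, 11, 11, 9)

For a Dirichlet(α) prior with multinomial counts c, the posterior is Dirichlet(α + c) componentwise.
Subtract each count from the matching posterior parameter: 34−24=10, 7−1=6, 20−9=11, 24−13=11, 21−12=9.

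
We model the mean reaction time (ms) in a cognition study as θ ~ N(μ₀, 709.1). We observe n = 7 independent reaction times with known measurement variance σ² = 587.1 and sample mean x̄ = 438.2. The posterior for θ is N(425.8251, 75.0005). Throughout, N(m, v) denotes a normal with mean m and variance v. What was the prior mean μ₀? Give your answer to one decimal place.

The posterior mean is a precision-weighted average: μ_n = (τ₀μ₀ + τ_data·x̄)/(τ₀+τ_data), with τ₀=1/σ₀² and τ_data=n/σ².
Here τ₀ = 1/709.1 = 0.001410 and τ_data = 7/587.1 = 0.011923, so τ_n = 0.013333.
Rearranging for μ₀: μ₀ = (μ_n·τ_n − τ_data·x̄)/τ₀ = (425.8251·0.013333 − 0.011923·438.2) / 0.001410 = 0.452867/0.001410 ≈ 321.2.

μ₀ = 321.2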